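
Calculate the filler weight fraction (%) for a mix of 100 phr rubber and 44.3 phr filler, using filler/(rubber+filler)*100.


Filler % = filler / (rubber + filler) * 100
= 44.3 / (100 + 44.3) * 100
= 44.3 / 144.3 * 100
= 30.7%

30.7%


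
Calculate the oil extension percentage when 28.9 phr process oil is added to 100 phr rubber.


Oil % = oil / (100 + oil) * 100
= 28.9 / (100 + 28.9) * 100
= 28.9 / 128.9 * 100
= 22.42%

22.42%


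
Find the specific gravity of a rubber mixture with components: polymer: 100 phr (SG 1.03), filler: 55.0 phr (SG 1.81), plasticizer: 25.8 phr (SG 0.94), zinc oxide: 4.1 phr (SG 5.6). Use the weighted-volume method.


Sum of weights = 184.9
Volume contributions:
  polymer: 100/1.03 = 97.0874
  filler: 55.0/1.81 = 30.3867
  plasticizer: 25.8/0.94 = 27.4468
  zinc oxide: 4.1/5.6 = 0.7321
Sum of volumes = 155.6531
SG = 184.9 / 155.6531 = 1.188

SG = 1.188


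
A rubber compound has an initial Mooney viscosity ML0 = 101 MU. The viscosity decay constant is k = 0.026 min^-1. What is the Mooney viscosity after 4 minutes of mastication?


ML = ML0 * exp(-k * t)
ML = 101 * exp(-0.026 * 4)
ML = 101 * 0.9012
ML = 91.02 MU

91.02 MU


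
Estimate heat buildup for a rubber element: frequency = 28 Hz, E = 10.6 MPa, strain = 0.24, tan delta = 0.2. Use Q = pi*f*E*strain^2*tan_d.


Q = pi * f * E * strain^2 * tan_d
= pi * 28 * 10.6 * 0.24^2 * 0.2
= pi * 28 * 10.6 * 0.0576 * 0.2
= 10.7415

Q = 10.7415


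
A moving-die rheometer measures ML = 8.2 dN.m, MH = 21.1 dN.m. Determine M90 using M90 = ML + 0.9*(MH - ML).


M90 = ML + 0.9 * (MH - ML)
M90 = 8.2 + 0.9 * (21.1 - 8.2)
M90 = 8.2 + 0.9 * 12.9
M90 = 19.81 dN.m

19.81 dN.m


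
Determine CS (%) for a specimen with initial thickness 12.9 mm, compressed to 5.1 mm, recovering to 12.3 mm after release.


CS = (t0 - recovered) / (t0 - ts) * 100
= (12.9 - 12.3) / (12.9 - 5.1) * 100
= 0.6 / 7.8 * 100
= 7.7%

7.7%


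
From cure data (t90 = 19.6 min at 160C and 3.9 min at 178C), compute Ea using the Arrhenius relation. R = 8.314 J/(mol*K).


T1 = 433.15 K, T2 = 451.15 K
1/T1 - 1/T2 = 9.2111e-05
ln(t1/t2) = ln(19.6/3.9) = 1.6146
Ea = 8.314 * 1.6146 / 9.2111e-05 = 145730.0470 J/mol
Ea = 145.73 kJ/mol

145.73 kJ/mol


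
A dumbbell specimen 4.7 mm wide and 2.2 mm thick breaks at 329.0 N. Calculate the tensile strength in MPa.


Area = width * thickness = 4.7 * 2.2 = 10.34 mm^2
TS = force / area = 329.0 / 10.34 = 31.82 MPa

31.82 MPa


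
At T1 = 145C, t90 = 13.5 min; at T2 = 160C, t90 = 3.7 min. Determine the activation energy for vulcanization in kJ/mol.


T1 = 418.15 K, T2 = 433.15 K
1/T1 - 1/T2 = 8.2817e-05
ln(t1/t2) = ln(13.5/3.7) = 1.2944
Ea = 8.314 * 1.2944 / 8.2817e-05 = 129940.1048 J/mol
Ea = 129.94 kJ/mol

129.94 kJ/mol


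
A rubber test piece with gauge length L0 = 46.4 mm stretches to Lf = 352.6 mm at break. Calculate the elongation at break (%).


Elongation = (Lf - L0) / L0 * 100
= (352.6 - 46.4) / 46.4 * 100
= 306.2 / 46.4 * 100
= 659.9%

659.9%


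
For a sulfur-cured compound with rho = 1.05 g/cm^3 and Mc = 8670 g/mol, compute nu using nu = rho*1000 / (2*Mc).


nu = rho * 1000 / (2 * Mc)
nu = 1.05 * 1000 / (2 * 8670)
nu = 1050.0 / 17340
nu = 0.0606 mol/L

0.0606 mol/L


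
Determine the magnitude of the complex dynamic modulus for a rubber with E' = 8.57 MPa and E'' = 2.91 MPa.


|E*| = sqrt(E'^2 + E''^2)
= sqrt(8.57^2 + 2.91^2)
= sqrt(73.4449 + 8.4681)
= 9.051 MPa

9.051 MPa


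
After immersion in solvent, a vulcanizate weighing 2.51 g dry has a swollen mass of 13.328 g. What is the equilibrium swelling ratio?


Q = W_swollen / W_dry
Q = 13.328 / 2.51
Q = 5.31

Q = 5.31


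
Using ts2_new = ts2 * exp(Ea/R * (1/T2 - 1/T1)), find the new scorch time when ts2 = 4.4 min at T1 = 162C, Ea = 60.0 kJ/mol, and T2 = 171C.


Convert temperatures: T1 = 162 + 273.15 = 435.15 K, T2 = 171 + 273.15 = 444.15 K
ts2_new = 4.4 * exp(60000 / 8.314 * (1/444.15 - 1/435.15))
1/T2 - 1/T1 = -4.6567e-05
ts2_new = 3.14 min

3.14 min


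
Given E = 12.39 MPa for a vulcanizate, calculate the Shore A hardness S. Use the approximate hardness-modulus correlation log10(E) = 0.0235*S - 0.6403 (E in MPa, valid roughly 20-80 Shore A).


log10(E) = 0.0235*S - 0.6403  =>  S = (log10(E) + 0.6403) / 0.0235
log10(12.39) = 1.093071
S = (1.093071 + 0.6403) / 0.0235 = 1.733371 / 0.0235
S = 73.8

Shore A = 73.8


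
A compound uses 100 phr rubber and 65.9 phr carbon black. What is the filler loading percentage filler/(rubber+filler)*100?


Filler % = filler / (rubber + filler) * 100
= 65.9 / (100 + 65.9) * 100
= 65.9 / 165.9 * 100
= 39.72%

39.72%


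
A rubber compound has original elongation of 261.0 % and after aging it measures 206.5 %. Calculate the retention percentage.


Retention = aged / original * 100
= 206.5 / 261.0 * 100
= 79.1%

79.1%


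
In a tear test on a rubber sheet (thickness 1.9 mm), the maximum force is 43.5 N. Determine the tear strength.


Tear strength = force / thickness
= 43.5 / 1.9
= 22.89 N/mm

22.89 N/mm


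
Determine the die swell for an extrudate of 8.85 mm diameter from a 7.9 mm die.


Die swell ratio = D_extrudate / D_die
= 8.85 / 7.9
= 1.12

Die swell = 1.12


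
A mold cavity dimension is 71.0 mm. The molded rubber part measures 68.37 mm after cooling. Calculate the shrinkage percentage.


Shrinkage = (mold - part) / mold * 100
= (71.0 - 68.37) / 71.0 * 100
= 2.63 / 71.0 * 100
= 3.7%

3.7%


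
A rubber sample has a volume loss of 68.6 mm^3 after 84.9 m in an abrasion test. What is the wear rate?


Rate = volume_loss / distance
= 68.6 / 84.9
= 0.808 mm^3/m

0.808 mm^3/m


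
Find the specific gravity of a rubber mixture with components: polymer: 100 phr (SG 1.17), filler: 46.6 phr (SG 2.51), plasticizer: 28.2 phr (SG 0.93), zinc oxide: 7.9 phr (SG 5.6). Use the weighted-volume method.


Sum of weights = 182.7
Volume contributions:
  polymer: 100/1.17 = 85.4701
  filler: 46.6/2.51 = 18.5657
  plasticizer: 28.2/0.93 = 30.3226
  zinc oxide: 7.9/5.6 = 1.4107
Sum of volumes = 135.7691
SG = 182.7 / 135.7691 = 1.346

SG = 1.346


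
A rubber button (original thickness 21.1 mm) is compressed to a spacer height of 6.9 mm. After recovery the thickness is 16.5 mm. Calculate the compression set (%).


CS = (t0 - recovered) / (t0 - ts) * 100
= (21.1 - 16.5) / (21.1 - 6.9) * 100
= 4.6 / 14.2 * 100
= 32.4%

32.4%


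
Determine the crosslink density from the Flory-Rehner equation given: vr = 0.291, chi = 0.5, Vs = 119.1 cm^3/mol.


ln(1 - vr) = ln(1 - 0.291) = -0.3439
Numerator = -((-0.3439) + 0.291 + 0.5 * 0.291^2) = 0.0106
Denominator = 119.1 * (0.291^(1/3) - 0.291/2) = 61.5950
nu = 0.0106 / 61.5950 = 1.7143e-04 mol/cm^3

1.7143e-04 mol/cm^3


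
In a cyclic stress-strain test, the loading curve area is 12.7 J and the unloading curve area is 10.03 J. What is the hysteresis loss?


Hysteresis loss = loading - unloading
= 12.7 - 10.03
= 2.67 J

2.67 J


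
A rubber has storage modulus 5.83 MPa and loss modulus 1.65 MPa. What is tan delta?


tan delta = E'' / E'
= 1.65 / 5.83
= 0.283

tan delta = 0.283


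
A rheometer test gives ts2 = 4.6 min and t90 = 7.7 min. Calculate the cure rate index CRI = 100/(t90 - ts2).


CRI = 100 / (t90 - ts2)
= 100 / (7.7 - 4.6)
= 100 / 3.1
= 32.26 min^-1

32.26 min^-1


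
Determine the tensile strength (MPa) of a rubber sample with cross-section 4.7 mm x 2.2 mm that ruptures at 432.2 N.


Area = width * thickness = 4.7 * 2.2 = 10.34 mm^2
TS = force / area = 432.2 / 10.34 = 41.8 MPa

41.8 MPa


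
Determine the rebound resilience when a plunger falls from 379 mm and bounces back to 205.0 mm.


Resilience = h_rebound / h_drop * 100
= 205.0 / 379 * 100
= 54.1%

54.1%


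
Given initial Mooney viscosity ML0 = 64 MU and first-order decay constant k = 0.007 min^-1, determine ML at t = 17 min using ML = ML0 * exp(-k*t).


ML = ML0 * exp(-k * t)
ML = 64 * exp(-0.007 * 17)
ML = 64 * 0.8878
ML = 56.82 MU

56.82 MU


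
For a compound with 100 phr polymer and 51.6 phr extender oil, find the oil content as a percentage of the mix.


Oil % = oil / (100 + oil) * 100
= 51.6 / (100 + 51.6) * 100
= 51.6 / 151.6 * 100
= 34.04%

34.04%


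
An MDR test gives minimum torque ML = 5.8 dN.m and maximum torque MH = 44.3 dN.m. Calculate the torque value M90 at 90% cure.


M90 = ML + 0.9 * (MH - ML)
M90 = 5.8 + 0.9 * (44.3 - 5.8)
M90 = 5.8 + 0.9 * 38.5
M90 = 40.45 dN.m

40.45 dN.m


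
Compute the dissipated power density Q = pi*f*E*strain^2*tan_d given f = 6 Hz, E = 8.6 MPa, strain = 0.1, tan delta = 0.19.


Q = pi * f * E * strain^2 * tan_d
= pi * 6 * 8.6 * 0.1^2 * 0.19
= pi * 6 * 8.6 * 0.0100 * 0.19
= 0.3080

Q = 0.3080


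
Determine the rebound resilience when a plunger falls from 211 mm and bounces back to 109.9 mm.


Resilience = h_rebound / h_drop * 100
= 109.9 / 211 * 100
= 52.1%

52.1%


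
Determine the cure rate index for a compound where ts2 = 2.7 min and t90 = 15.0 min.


CRI = 100 / (t90 - ts2)
= 100 / (15.0 - 2.7)
= 100 / 12.3
= 8.13 min^-1

8.13 min^-1


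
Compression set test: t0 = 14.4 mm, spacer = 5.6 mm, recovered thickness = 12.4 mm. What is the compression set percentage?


CS = (t0 - recovered) / (t0 - ts) * 100
= (14.4 - 12.4) / (14.4 - 5.6) * 100
= 2.0 / 8.8 * 100
= 22.7%

22.7%


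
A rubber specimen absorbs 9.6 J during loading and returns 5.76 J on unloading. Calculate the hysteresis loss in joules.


Hysteresis loss = loading - unloading
= 9.6 - 5.76
= 3.84 J

3.84 J


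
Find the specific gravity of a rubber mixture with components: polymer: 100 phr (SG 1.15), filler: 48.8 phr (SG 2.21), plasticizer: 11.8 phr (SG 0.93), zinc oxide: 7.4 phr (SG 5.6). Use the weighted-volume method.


Sum of weights = 168.0
Volume contributions:
  polymer: 100/1.15 = 86.9565
  filler: 48.8/2.21 = 22.0814
  plasticizer: 11.8/0.93 = 12.6882
  zinc oxide: 7.4/5.6 = 1.3214
Sum of volumes = 123.0476
SG = 168.0 / 123.0476 = 1.365

SG = 1.365


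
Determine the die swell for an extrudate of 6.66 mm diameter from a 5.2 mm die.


Die swell ratio = D_extrudate / D_die
= 6.66 / 5.2
= 1.281

Die swell = 1.281


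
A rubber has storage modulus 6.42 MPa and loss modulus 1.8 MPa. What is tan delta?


tan delta = E'' / E'
= 1.8 / 6.42
= 0.2804

tan delta = 0.2804


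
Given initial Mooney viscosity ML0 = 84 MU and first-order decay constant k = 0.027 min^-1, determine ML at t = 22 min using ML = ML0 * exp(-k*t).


ML = ML0 * exp(-k * t)
ML = 84 * exp(-0.027 * 22)
ML = 84 * 0.5521
ML = 46.38 MU

46.38 MU


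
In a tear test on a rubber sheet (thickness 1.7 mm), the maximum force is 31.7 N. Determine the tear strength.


Tear strength = force / thickness
= 31.7 / 1.7
= 18.65 N/mm

18.65 N/mm


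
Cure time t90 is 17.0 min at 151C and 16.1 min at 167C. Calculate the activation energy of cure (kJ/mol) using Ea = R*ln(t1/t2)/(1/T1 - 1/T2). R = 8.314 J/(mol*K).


T1 = 424.15 K, T2 = 440.15 K
1/T1 - 1/T2 = 8.5704e-05
ln(t1/t2) = ln(17.0/16.1) = 0.0544
Ea = 8.314 * 0.0544 / 8.5704e-05 = 5276.6925 J/mol
Ea = 5.28 kJ/mol

5.28 kJ/mol


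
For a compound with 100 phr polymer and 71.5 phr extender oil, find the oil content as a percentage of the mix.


Oil % = oil / (100 + oil) * 100
= 71.5 / (100 + 71.5) * 100
= 71.5 / 171.5 * 100
= 41.69%

41.69%


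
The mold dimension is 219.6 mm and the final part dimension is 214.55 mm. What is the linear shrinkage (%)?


Shrinkage = (mold - part) / mold * 100
= (219.6 - 214.55) / 219.6 * 100
= 5.05 / 219.6 * 100
= 2.3%

2.3%


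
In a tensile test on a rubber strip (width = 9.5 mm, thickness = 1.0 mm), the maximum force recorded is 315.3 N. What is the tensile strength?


Area = width * thickness = 9.5 * 1.0 = 9.5 mm^2
TS = force / area = 315.3 / 9.5 = 33.19 MPa

33.19 MPa


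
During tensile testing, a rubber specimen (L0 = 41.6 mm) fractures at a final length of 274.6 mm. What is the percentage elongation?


Elongation = (Lf - L0) / L0 * 100
= (274.6 - 41.6) / 41.6 * 100
= 233.0 / 41.6 * 100
= 560.1%

560.1%


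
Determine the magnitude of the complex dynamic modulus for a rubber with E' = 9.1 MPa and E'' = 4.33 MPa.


|E*| = sqrt(E'^2 + E''^2)
= sqrt(9.1^2 + 4.33^2)
= sqrt(82.8100 + 18.7489)
= 10.078 MPa

10.078 MPa


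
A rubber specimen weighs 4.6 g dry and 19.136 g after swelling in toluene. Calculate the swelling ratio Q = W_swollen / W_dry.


Q = W_swollen / W_dry
Q = 19.136 / 4.6
Q = 4.16

Q = 4.16


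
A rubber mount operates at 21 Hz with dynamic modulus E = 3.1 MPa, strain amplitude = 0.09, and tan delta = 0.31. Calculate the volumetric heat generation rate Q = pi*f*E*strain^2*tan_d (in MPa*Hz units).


Q = pi * f * E * strain^2 * tan_d
= pi * 21 * 3.1 * 0.09^2 * 0.31
= pi * 21 * 3.1 * 0.0081 * 0.31
= 0.5135

Q = 0.5135


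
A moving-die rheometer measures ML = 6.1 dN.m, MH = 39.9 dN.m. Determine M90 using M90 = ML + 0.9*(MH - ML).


M90 = ML + 0.9 * (MH - ML)
M90 = 6.1 + 0.9 * (39.9 - 6.1)
M90 = 6.1 + 0.9 * 33.8
M90 = 36.52 dN.m

36.52 dN.m


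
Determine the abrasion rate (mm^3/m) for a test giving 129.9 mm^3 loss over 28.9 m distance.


Rate = volume_loss / distance
= 129.9 / 28.9
= 4.495 mm^3/m

4.495 mm^3/m


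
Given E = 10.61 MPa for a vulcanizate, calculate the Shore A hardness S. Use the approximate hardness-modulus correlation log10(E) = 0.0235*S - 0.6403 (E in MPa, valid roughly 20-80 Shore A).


log10(E) = 0.0235*S - 0.6403  =>  S = (log10(E) + 0.6403) / 0.0235
log10(10.61) = 1.025715
S = (1.025715 + 0.6403) / 0.0235 = 1.666015 / 0.0235
S = 70.9

Shore A = 70.9


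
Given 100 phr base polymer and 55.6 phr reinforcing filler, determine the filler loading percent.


Filler % = filler / (rubber + filler) * 100
= 55.6 / (100 + 55.6) * 100
= 55.6 / 155.6 * 100
= 35.73%

35.73%


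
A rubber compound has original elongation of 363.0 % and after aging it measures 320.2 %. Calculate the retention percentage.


Retention = aged / original * 100
= 320.2 / 363.0 * 100
= 88.2%

88.2%


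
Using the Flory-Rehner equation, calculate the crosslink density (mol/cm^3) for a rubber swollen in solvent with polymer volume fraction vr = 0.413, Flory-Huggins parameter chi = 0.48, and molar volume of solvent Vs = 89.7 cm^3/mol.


ln(1 - vr) = ln(1 - 0.413) = -0.5327
Numerator = -((-0.5327) + 0.413 + 0.48 * 0.413^2) = 0.0379
Denominator = 89.7 * (0.413^(1/3) - 0.413/2) = 48.2768
nu = 0.0379 / 48.2768 = 7.8417e-04 mol/cm^3

7.8417e-04 mol/cm^3


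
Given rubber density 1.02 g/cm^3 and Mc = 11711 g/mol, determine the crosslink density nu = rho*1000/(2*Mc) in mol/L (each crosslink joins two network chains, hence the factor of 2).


nu = rho * 1000 / (2 * Mc)
nu = 1.02 * 1000 / (2 * 11711)
nu = 1020.0 / 23422
nu = 0.0435 mol/L

0.0435 mol/L


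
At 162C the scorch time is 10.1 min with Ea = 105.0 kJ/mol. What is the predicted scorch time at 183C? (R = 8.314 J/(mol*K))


Convert temperatures: T1 = 162 + 273.15 = 435.15 K, T2 = 183 + 273.15 = 456.15 K
ts2_new = 10.1 * exp(105000 / 8.314 * (1/456.15 - 1/435.15))
1/T2 - 1/T1 = -1.0580e-04
ts2_new = 2.65 min

2.65 min


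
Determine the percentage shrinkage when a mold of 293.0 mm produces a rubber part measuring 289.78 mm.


Shrinkage = (mold - part) / mold * 100
= (293.0 - 289.78) / 293.0 * 100
= 3.22 / 293.0 * 100
= 1.1%

1.1%


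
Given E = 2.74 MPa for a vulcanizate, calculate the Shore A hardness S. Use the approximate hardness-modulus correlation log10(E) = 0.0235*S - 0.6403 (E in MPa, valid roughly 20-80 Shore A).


log10(E) = 0.0235*S - 0.6403  =>  S = (log10(E) + 0.6403) / 0.0235
log10(2.74) = 0.437751
S = (0.437751 + 0.6403) / 0.0235 = 1.078051 / 0.0235
S = 45.9

Shore A = 45.9


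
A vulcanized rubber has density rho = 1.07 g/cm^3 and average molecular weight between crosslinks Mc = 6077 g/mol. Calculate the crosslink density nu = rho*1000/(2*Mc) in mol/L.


nu = rho * 1000 / (2 * Mc)
nu = 1.07 * 1000 / (2 * 6077)
nu = 1070.0 / 12154
nu = 0.0880 mol/L

0.0880 mol/L


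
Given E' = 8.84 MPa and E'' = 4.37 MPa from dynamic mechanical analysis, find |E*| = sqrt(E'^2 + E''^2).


|E*| = sqrt(E'^2 + E''^2)
= sqrt(8.84^2 + 4.37^2)
= sqrt(78.1456 + 19.0969)
= 9.861 MPa

9.861 MPa


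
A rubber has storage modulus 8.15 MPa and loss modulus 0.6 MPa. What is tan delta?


tan delta = E'' / E'
= 0.6 / 8.15
= 0.0736

tan delta = 0.0736


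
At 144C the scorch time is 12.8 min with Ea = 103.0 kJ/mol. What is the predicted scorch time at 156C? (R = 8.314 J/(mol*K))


Convert temperatures: T1 = 144 + 273.15 = 417.15 K, T2 = 156 + 273.15 = 429.15 K
ts2_new = 12.8 * exp(103000 / 8.314 * (1/429.15 - 1/417.15))
1/T2 - 1/T1 = -6.7032e-05
ts2_new = 5.58 min

5.58 min


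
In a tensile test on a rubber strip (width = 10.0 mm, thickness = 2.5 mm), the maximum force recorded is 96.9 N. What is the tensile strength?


Area = width * thickness = 10.0 * 2.5 = 25.0 mm^2
TS = force / area = 96.9 / 25.0 = 3.88 MPa

3.88 MPa


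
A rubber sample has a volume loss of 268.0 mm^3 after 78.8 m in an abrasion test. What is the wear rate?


Rate = volume_loss / distance
= 268.0 / 78.8
= 3.401 mm^3/m

3.401 mm^3/m


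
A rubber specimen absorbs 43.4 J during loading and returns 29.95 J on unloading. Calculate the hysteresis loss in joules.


Hysteresis loss = loading - unloading
= 43.4 - 29.95
= 13.45 J

13.45 J


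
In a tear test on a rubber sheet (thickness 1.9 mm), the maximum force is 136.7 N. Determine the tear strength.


Tear strength = force / thickness
= 136.7 / 1.9
= 71.95 N/mm

71.95 N/mm


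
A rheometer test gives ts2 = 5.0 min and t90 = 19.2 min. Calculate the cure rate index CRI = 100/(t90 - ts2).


CRI = 100 / (t90 - ts2)
= 100 / (19.2 - 5.0)
= 100 / 14.2
= 7.04 min^-1

7.04 min^-1


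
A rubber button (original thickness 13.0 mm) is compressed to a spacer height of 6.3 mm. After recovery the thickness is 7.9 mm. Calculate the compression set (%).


CS = (t0 - recovered) / (t0 - ts) * 100
= (13.0 - 7.9) / (13.0 - 6.3) * 100
= 5.1 / 6.7 * 100
= 76.1%

76.1%


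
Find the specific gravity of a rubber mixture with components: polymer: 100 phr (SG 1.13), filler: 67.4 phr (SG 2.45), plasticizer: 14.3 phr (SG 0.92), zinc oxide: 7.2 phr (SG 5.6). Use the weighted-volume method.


Sum of weights = 188.9
Volume contributions:
  polymer: 100/1.13 = 88.4956
  filler: 67.4/2.45 = 27.5102
  plasticizer: 14.3/0.92 = 15.5435
  zinc oxide: 7.2/5.6 = 1.2857
Sum of volumes = 132.8350
SG = 188.9 / 132.8350 = 1.422

SG = 1.422


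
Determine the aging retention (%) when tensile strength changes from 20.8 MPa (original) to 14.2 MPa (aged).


Retention = aged / original * 100
= 14.2 / 20.8 * 100
= 68.3%

68.3%


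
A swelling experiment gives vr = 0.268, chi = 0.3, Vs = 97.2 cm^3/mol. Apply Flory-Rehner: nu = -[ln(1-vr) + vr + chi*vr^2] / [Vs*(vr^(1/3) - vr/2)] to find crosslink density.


ln(1 - vr) = ln(1 - 0.268) = -0.3120
Numerator = -((-0.3120) + 0.268 + 0.3 * 0.268^2) = 0.0224
Denominator = 97.2 * (0.268^(1/3) - 0.268/2) = 49.6430
nu = 0.0224 / 49.6430 = 4.5178e-04 mol/cm^3

4.5178e-04 mol/cm^3


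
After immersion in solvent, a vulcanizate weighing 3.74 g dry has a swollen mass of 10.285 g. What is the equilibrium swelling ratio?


Q = W_swollen / W_dry
Q = 10.285 / 3.74
Q = 2.75

Q = 2.75


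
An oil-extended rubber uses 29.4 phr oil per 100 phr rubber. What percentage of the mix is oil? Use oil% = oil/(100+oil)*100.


Oil % = oil / (100 + oil) * 100
= 29.4 / (100 + 29.4) * 100
= 29.4 / 129.4 * 100
= 22.72%

22.72%


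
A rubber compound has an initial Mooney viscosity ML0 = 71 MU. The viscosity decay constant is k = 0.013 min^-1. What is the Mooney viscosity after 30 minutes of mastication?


ML = ML0 * exp(-k * t)
ML = 71 * exp(-0.013 * 30)
ML = 71 * 0.6771
ML = 48.07 MU

48.07 MU


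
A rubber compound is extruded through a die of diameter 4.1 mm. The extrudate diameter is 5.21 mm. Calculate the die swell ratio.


Die swell ratio = D_extrudate / D_die
= 5.21 / 4.1
= 1.271

Die swell = 1.271


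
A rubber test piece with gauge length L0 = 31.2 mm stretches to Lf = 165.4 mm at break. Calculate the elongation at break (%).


Elongation = (Lf - L0) / L0 * 100
= (165.4 - 31.2) / 31.2 * 100
= 134.2 / 31.2 * 100
= 430.1%

430.1%


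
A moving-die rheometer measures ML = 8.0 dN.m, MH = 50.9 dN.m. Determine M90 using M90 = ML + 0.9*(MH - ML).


M90 = ML + 0.9 * (MH - ML)
M90 = 8.0 + 0.9 * (50.9 - 8.0)
M90 = 8.0 + 0.9 * 42.9
M90 = 46.61 dN.m

46.61 dN.m


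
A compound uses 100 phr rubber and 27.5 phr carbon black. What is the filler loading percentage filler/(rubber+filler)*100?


Filler % = filler / (rubber + filler) * 100
= 27.5 / (100 + 27.5) * 100
= 27.5 / 127.5 * 100
= 21.57%

21.57%


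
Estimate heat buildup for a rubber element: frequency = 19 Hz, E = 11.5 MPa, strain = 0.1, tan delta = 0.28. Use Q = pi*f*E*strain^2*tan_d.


Q = pi * f * E * strain^2 * tan_d
= pi * 19 * 11.5 * 0.1^2 * 0.28
= pi * 19 * 11.5 * 0.0100 * 0.28
= 1.9220

Q = 1.9220


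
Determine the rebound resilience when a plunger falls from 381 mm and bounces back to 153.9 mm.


Resilience = h_rebound / h_drop * 100
= 153.9 / 381 * 100
= 40.4%

40.4%


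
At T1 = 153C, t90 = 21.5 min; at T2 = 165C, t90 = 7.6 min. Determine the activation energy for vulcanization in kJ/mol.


T1 = 426.15 K, T2 = 438.15 K
1/T1 - 1/T2 = 6.4268e-05
ln(t1/t2) = ln(21.5/7.6) = 1.0399
Ea = 8.314 * 1.0399 / 6.4268e-05 = 134526.4305 J/mol
Ea = 134.53 kJ/mol

134.53 kJ/mol


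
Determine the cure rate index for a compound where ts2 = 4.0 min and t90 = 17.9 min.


CRI = 100 / (t90 - ts2)
= 100 / (17.9 - 4.0)
= 100 / 13.9
= 7.19 min^-1

7.19 min^-1


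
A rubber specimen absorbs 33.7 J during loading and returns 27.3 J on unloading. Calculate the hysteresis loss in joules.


Hysteresis loss = loading - unloading
= 33.7 - 27.3
= 6.4 J

6.4 J


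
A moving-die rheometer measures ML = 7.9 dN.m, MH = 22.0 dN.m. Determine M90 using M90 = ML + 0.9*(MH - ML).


M90 = ML + 0.9 * (MH - ML)
M90 = 7.9 + 0.9 * (22.0 - 7.9)
M90 = 7.9 + 0.9 * 14.1
M90 = 20.59 dN.m

20.59 dN.m


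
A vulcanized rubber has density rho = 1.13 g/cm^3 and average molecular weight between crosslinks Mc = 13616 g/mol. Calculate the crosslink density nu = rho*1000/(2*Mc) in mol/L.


nu = rho * 1000 / (2 * Mc)
nu = 1.13 * 1000 / (2 * 13616)
nu = 1130.0 / 27232
nu = 0.0415 mol/L

0.0415 mol/L


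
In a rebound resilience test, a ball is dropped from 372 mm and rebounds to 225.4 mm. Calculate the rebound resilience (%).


Resilience = h_rebound / h_drop * 100
= 225.4 / 372 * 100
= 60.6%

60.6%


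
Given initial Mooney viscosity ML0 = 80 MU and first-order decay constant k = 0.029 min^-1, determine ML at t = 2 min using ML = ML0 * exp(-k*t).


ML = ML0 * exp(-k * t)
ML = 80 * exp(-0.029 * 2)
ML = 80 * 0.9436
ML = 75.49 MU

75.49 MU


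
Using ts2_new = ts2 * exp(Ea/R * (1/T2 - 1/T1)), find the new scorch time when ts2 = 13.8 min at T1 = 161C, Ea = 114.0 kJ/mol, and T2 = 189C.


Convert temperatures: T1 = 161 + 273.15 = 434.15 K, T2 = 189 + 273.15 = 462.15 K
ts2_new = 13.8 * exp(114000 / 8.314 * (1/462.15 - 1/434.15))
1/T2 - 1/T1 = -1.3955e-04
ts2_new = 2.04 min

2.04 min


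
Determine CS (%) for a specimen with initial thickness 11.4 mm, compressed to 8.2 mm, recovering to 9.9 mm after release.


CS = (t0 - recovered) / (t0 - ts) * 100
= (11.4 - 9.9) / (11.4 - 8.2) * 100
= 1.5 / 3.2 * 100
= 46.9%

46.9%


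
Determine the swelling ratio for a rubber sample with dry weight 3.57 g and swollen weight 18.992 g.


Q = W_swollen / W_dry
Q = 18.992 / 3.57
Q = 5.32

Q = 5.32


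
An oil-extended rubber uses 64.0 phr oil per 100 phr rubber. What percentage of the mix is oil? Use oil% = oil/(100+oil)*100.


Oil % = oil / (100 + oil) * 100
= 64.0 / (100 + 64.0) * 100
= 64.0 / 164.0 * 100
= 39.02%

39.02%


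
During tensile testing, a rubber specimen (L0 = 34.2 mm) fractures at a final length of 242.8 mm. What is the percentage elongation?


Elongation = (Lf - L0) / L0 * 100
= (242.8 - 34.2) / 34.2 * 100
= 208.6 / 34.2 * 100
= 609.9%

609.9%


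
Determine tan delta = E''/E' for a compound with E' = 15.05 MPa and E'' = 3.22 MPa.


tan delta = E'' / E'
= 3.22 / 15.05
= 0.214

tan delta = 0.214


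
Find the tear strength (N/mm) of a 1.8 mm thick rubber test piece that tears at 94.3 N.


Tear strength = force / thickness
= 94.3 / 1.8
= 52.39 N/mm

52.39 N/mm


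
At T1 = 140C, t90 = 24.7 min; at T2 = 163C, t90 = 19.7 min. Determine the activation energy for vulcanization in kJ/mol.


T1 = 413.15 K, T2 = 436.15 K
1/T1 - 1/T2 = 1.2764e-04
ln(t1/t2) = ln(24.7/19.7) = 0.2262
Ea = 8.314 * 0.2262 / 1.2764e-04 = 14732.9212 J/mol
Ea = 14.73 kJ/mol

14.73 kJ/mol


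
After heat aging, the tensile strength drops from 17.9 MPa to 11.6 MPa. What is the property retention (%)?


Retention = aged / original * 100
= 11.6 / 17.9 * 100
= 64.8%

64.8%


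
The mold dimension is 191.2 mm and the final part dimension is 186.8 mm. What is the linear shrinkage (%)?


Shrinkage = (mold - part) / mold * 100
= (191.2 - 186.8) / 191.2 * 100
= 4.4 / 191.2 * 100
= 2.3%

2.3%


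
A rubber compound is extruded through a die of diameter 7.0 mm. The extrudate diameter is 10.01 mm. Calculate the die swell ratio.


Die swell ratio = D_extrudate / D_die
= 10.01 / 7.0
= 1.43

Die swell = 1.43


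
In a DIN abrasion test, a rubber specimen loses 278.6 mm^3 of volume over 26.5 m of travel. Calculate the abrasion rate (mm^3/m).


Rate = volume_loss / distance
= 278.6 / 26.5
= 10.513 mm^3/m

10.513 mm^3/m


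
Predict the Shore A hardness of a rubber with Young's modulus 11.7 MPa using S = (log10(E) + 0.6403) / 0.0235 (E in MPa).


log10(E) = 0.0235*S - 0.6403  =>  S = (log10(E) + 0.6403) / 0.0235
log10(11.7) = 1.068186
S = (1.068186 + 0.6403) / 0.0235 = 1.708486 / 0.0235
S = 72.7

Shore A = 72.7


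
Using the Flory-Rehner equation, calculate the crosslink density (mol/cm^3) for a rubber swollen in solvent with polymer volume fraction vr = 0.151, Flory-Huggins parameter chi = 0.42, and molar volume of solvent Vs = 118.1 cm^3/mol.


ln(1 - vr) = ln(1 - 0.151) = -0.1637
Numerator = -((-0.1637) + 0.151 + 0.42 * 0.151^2) = 0.0031
Denominator = 118.1 * (0.151^(1/3) - 0.151/2) = 53.9726
nu = 0.0031 / 53.9726 = 5.7801e-05 mol/cm^3

5.7801e-05 mol/cm^3


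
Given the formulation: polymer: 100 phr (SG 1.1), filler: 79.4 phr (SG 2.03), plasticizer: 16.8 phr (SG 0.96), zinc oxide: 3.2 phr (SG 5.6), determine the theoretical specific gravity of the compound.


Sum of weights = 199.4
Volume contributions:
  polymer: 100/1.1 = 90.9091
  filler: 79.4/2.03 = 39.1133
  plasticizer: 16.8/0.96 = 17.5000
  zinc oxide: 3.2/5.6 = 0.5714
Sum of volumes = 148.0938
SG = 199.4 / 148.0938 = 1.346

SG = 1.346


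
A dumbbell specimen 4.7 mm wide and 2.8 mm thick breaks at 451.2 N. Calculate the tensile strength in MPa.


Area = width * thickness = 4.7 * 2.8 = 13.16 mm^2
TS = force / area = 451.2 / 13.16 = 34.29 MPa

34.29 MPa


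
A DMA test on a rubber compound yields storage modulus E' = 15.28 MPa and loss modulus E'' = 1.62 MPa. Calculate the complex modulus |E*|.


|E*| = sqrt(E'^2 + E''^2)
= sqrt(15.28^2 + 1.62^2)
= sqrt(233.4784 + 2.6244)
= 15.366 MPa

15.366 MPa


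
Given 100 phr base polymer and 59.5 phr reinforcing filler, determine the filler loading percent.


Filler % = filler / (rubber + filler) * 100
= 59.5 / (100 + 59.5) * 100
= 59.5 / 159.5 * 100
= 37.3%

37.3%


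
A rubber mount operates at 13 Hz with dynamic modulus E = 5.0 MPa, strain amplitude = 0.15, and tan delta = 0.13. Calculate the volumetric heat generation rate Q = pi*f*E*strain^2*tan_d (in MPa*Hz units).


Q = pi * f * E * strain^2 * tan_d
= pi * 13 * 5.0 * 0.15^2 * 0.13
= pi * 13 * 5.0 * 0.0225 * 0.13
= 0.5973

Q = 0.5973


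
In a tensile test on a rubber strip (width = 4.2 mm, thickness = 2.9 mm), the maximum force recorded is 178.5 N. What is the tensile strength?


Area = width * thickness = 4.2 * 2.9 = 12.18 mm^2
TS = force / area = 178.5 / 12.18 = 14.66 MPa

14.66 MPa


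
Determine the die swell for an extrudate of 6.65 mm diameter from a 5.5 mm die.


Die swell ratio = D_extrudate / D_die
= 6.65 / 5.5
= 1.209

Die swell = 1.209


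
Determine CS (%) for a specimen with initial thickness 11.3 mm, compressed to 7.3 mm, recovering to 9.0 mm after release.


CS = (t0 - recovered) / (t0 - ts) * 100
= (11.3 - 9.0) / (11.3 - 7.3) * 100
= 2.3 / 4.0 * 100
= 57.5%

57.5%


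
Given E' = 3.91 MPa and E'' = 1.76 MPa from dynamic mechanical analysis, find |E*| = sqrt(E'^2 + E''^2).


|E*| = sqrt(E'^2 + E''^2)
= sqrt(3.91^2 + 1.76^2)
= sqrt(15.2881 + 3.0976)
= 4.288 MPa

4.288 MPa


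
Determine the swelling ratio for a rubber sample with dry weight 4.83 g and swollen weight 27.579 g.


Q = W_swollen / W_dry
Q = 27.579 / 4.83
Q = 5.71

Q = 5.71


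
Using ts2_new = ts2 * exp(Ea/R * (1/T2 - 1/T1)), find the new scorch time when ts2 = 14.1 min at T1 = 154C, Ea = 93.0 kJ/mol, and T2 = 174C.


Convert temperatures: T1 = 154 + 273.15 = 427.15 K, T2 = 174 + 273.15 = 447.15 K
ts2_new = 14.1 * exp(93000 / 8.314 * (1/447.15 - 1/427.15))
1/T2 - 1/T1 = -1.0471e-04
ts2_new = 4.37 min

4.37 min


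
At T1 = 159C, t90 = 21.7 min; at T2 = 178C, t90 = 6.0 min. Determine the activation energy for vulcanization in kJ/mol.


T1 = 432.15 K, T2 = 451.15 K
1/T1 - 1/T2 = 9.7454e-05
ln(t1/t2) = ln(21.7/6.0) = 1.2856
Ea = 8.314 * 1.2856 / 9.7454e-05 = 109673.5279 J/mol
Ea = 109.67 kJ/mol

109.67 kJ/mol


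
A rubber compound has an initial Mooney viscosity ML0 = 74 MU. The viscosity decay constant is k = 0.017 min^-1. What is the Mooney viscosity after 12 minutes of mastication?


ML = ML0 * exp(-k * t)
ML = 74 * exp(-0.017 * 12)
ML = 74 * 0.8155
ML = 60.34 MU

60.34 MU


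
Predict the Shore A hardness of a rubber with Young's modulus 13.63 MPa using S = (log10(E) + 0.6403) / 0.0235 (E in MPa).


log10(E) = 0.0235*S - 0.6403  =>  S = (log10(E) + 0.6403) / 0.0235
log10(13.63) = 1.134496
S = (1.134496 + 0.6403) / 0.0235 = 1.774796 / 0.0235
S = 75.5

Shore A = 75.5


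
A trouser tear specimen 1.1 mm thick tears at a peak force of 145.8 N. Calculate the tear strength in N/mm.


Tear strength = force / thickness
= 145.8 / 1.1
= 132.55 N/mm

132.55 N/mm


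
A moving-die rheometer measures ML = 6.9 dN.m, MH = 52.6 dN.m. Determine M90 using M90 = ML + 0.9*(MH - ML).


M90 = ML + 0.9 * (MH - ML)
M90 = 6.9 + 0.9 * (52.6 - 6.9)
M90 = 6.9 + 0.9 * 45.7
M90 = 48.03 dN.m

48.03 dN.m


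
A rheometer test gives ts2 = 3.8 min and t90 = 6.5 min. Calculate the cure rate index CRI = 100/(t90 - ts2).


CRI = 100 / (t90 - ts2)
= 100 / (6.5 - 3.8)
= 100 / 2.7
= 37.04 min^-1

37.04 min^-1


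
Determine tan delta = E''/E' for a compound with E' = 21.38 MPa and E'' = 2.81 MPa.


tan delta = E'' / E'
= 2.81 / 21.38
= 0.1314

tan delta = 0.1314


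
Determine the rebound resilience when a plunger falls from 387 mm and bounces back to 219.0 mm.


Resilience = h_rebound / h_drop * 100
= 219.0 / 387 * 100
= 56.6%

56.6%


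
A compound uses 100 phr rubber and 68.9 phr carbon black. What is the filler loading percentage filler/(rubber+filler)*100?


Filler % = filler / (rubber + filler) * 100
= 68.9 / (100 + 68.9) * 100
= 68.9 / 168.9 * 100
= 40.79%

40.79%


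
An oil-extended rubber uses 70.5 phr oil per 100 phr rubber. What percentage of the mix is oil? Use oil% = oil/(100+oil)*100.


Oil % = oil / (100 + oil) * 100
= 70.5 / (100 + 70.5) * 100
= 70.5 / 170.5 * 100
= 41.35%

41.35%


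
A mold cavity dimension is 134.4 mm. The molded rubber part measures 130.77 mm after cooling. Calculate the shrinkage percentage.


Shrinkage = (mold - part) / mold * 100
= (134.4 - 130.77) / 134.4 * 100
= 3.63 / 134.4 * 100
= 2.7%

2.7%


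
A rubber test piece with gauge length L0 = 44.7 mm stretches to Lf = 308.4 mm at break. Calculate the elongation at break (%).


Elongation = (Lf - L0) / L0 * 100
= (308.4 - 44.7) / 44.7 * 100
= 263.7 / 44.7 * 100
= 589.9%

589.9%


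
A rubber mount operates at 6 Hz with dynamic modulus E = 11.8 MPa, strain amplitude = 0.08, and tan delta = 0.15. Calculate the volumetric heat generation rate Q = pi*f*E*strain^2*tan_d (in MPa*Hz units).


Q = pi * f * E * strain^2 * tan_d
= pi * 6 * 11.8 * 0.08^2 * 0.15
= pi * 6 * 11.8 * 0.0064 * 0.15
= 0.2135

Q = 0.2135


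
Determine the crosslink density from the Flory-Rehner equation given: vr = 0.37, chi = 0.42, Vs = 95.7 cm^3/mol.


ln(1 - vr) = ln(1 - 0.37) = -0.4620
Numerator = -((-0.4620) + 0.37 + 0.42 * 0.37^2) = 0.0345
Denominator = 95.7 * (0.37^(1/3) - 0.37/2) = 50.9991
nu = 0.0345 / 50.9991 = 6.7722e-04 mol/cm^3

6.7722e-04 mol/cm^3


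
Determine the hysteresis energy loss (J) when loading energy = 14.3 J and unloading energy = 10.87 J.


Hysteresis loss = loading - unloading
= 14.3 - 10.87
= 3.43 J

3.43 J


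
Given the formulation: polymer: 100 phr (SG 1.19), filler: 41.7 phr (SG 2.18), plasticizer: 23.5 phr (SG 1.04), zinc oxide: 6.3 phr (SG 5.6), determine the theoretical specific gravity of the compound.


Sum of weights = 171.5
Volume contributions:
  polymer: 100/1.19 = 84.0336
  filler: 41.7/2.18 = 19.1284
  plasticizer: 23.5/1.04 = 22.5962
  zinc oxide: 6.3/5.6 = 1.1250
Sum of volumes = 126.8832
SG = 171.5 / 126.8832 = 1.352

SG = 1.352


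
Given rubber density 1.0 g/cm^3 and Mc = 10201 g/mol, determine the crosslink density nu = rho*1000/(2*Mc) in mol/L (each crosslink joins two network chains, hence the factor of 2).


nu = rho * 1000 / (2 * Mc)
nu = 1.0 * 1000 / (2 * 10201)
nu = 1000.0 / 20402
nu = 0.0490 mol/L

0.0490 mol/L


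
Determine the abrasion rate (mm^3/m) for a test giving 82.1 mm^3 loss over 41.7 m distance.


Rate = volume_loss / distance
= 82.1 / 41.7
= 1.969 mm^3/m

1.969 mm^3/m


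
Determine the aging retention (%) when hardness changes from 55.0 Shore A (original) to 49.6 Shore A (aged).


Retention = aged / original * 100
= 49.6 / 55.0 * 100
= 90.2%

90.2%


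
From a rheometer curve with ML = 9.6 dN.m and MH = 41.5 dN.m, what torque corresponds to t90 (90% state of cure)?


M90 = ML + 0.9 * (MH - ML)
M90 = 9.6 + 0.9 * (41.5 - 9.6)
M90 = 9.6 + 0.9 * 31.9
M90 = 38.31 dN.m

38.31 dN.m


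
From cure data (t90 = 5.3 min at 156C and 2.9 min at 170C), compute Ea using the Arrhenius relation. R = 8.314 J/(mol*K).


T1 = 429.15 K, T2 = 443.15 K
1/T1 - 1/T2 = 7.3615e-05
ln(t1/t2) = ln(5.3/2.9) = 0.6030
Ea = 8.314 * 0.6030 / 7.3615e-05 = 68101.4480 J/mol
Ea = 68.1 kJ/mol

68.1 kJ/mol


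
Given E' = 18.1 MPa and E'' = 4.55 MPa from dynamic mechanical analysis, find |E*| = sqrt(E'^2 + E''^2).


|E*| = sqrt(E'^2 + E''^2)
= sqrt(18.1^2 + 4.55^2)
= sqrt(327.6100 + 20.7025)
= 18.663 MPa

18.663 MPa


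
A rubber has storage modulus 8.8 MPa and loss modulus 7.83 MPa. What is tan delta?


tan delta = E'' / E'
= 7.83 / 8.8
= 0.8898

tan delta = 0.8898


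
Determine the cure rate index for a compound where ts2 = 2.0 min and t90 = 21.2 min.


CRI = 100 / (t90 - ts2)
= 100 / (21.2 - 2.0)
= 100 / 19.2
= 5.21 min^-1

5.21 min^-1


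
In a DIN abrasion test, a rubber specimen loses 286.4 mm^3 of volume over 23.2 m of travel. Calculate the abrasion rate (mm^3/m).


Rate = volume_loss / distance
= 286.4 / 23.2
= 12.345 mm^3/m

12.345 mm^3/m


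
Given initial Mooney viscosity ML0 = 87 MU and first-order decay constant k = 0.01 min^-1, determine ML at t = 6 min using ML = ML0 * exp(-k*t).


ML = ML0 * exp(-k * t)
ML = 87 * exp(-0.01 * 6)
ML = 87 * 0.9418
ML = 81.93 MU

81.93 MU


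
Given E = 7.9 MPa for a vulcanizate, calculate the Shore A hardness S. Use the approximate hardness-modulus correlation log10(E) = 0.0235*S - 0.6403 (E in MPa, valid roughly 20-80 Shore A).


log10(E) = 0.0235*S - 0.6403  =>  S = (log10(E) + 0.6403) / 0.0235
log10(7.9) = 0.897627
S = (0.897627 + 0.6403) / 0.0235 = 1.537927 / 0.0235
S = 65.4

Shore A = 65.4


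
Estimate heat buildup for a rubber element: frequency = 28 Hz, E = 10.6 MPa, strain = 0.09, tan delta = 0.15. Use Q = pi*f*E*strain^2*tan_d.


Q = pi * f * E * strain^2 * tan_d
= pi * 28 * 10.6 * 0.09^2 * 0.15
= pi * 28 * 10.6 * 0.0081 * 0.15
= 1.1329

Q = 1.1329


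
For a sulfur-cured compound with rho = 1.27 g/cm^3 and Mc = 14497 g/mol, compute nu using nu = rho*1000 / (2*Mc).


nu = rho * 1000 / (2 * Mc)
nu = 1.27 * 1000 / (2 * 14497)
nu = 1270.0 / 28994
nu = 0.0438 mol/L

0.0438 mol/L


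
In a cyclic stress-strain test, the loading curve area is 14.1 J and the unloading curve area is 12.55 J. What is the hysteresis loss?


Hysteresis loss = loading - unloading
= 14.1 - 12.55
= 1.55 J

1.55 J


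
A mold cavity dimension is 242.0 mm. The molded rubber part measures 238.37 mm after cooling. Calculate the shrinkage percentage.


Shrinkage = (mold - part) / mold * 100
= (242.0 - 238.37) / 242.0 * 100
= 3.63 / 242.0 * 100
= 1.5%

1.5%


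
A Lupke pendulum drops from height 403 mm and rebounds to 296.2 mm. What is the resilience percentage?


Resilience = h_rebound / h_drop * 100
= 296.2 / 403 * 100
= 73.5%

73.5%


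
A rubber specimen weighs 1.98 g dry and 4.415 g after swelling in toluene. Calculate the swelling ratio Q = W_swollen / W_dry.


Q = W_swollen / W_dry
Q = 4.415 / 1.98
Q = 2.23

Q = 2.23


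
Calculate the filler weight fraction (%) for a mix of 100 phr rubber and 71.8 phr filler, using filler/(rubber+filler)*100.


Filler % = filler / (rubber + filler) * 100
= 71.8 / (100 + 71.8) * 100
= 71.8 / 171.8 * 100
= 41.79%

41.79%


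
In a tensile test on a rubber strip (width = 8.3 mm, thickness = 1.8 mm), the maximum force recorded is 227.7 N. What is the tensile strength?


Area = width * thickness = 8.3 * 1.8 = 14.94 mm^2
TS = force / area = 227.7 / 14.94 = 15.24 MPa

15.24 MPa


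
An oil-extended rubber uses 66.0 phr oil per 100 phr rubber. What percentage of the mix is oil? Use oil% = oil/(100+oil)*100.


Oil % = oil / (100 + oil) * 100
= 66.0 / (100 + 66.0) * 100
= 66.0 / 166.0 * 100
= 39.76%

39.76%


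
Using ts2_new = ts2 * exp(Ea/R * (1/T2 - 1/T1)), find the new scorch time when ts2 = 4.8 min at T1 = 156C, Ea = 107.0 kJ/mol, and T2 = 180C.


Convert temperatures: T1 = 156 + 273.15 = 429.15 K, T2 = 180 + 273.15 = 453.15 K
ts2_new = 4.8 * exp(107000 / 8.314 * (1/453.15 - 1/429.15))
1/T2 - 1/T1 = -1.2341e-04
ts2_new = 0.98 min

0.98 min


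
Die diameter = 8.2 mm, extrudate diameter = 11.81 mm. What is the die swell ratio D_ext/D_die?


Die swell ratio = D_extrudate / D_die
= 11.81 / 8.2
= 1.44

Die swell = 1.44


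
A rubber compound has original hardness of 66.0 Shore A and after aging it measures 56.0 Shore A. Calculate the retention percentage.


Retention = aged / original * 100
= 56.0 / 66.0 * 100
= 84.8%

84.8%


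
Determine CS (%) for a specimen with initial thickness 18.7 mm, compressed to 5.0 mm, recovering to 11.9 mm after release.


CS = (t0 - recovered) / (t0 - ts) * 100
= (18.7 - 11.9) / (18.7 - 5.0) * 100
= 6.8 / 13.7 * 100
= 49.6%

49.6%


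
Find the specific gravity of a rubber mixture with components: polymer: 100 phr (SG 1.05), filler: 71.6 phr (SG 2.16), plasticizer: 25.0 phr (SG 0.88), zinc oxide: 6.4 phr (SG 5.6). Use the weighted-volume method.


Sum of weights = 203.0
Volume contributions:
  polymer: 100/1.05 = 95.2381
  filler: 71.6/2.16 = 33.1481
  plasticizer: 25.0/0.88 = 28.4091
  zinc oxide: 6.4/5.6 = 1.1429
Sum of volumes = 157.9382
SG = 203.0 / 157.9382 = 1.285

SG = 1.285


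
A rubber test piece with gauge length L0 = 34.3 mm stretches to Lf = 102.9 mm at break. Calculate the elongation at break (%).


Elongation = (Lf - L0) / L0 * 100
= (102.9 - 34.3) / 34.3 * 100
= 68.6 / 34.3 * 100
= 200.0%

200.0%
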